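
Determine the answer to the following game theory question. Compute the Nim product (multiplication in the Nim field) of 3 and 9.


Nim multiplication is bilinear over XOR: (u XOR v) * w = (u*w) XOR (v*w).
So we split each operand into its bit components and XOR the pairwise Nim products.
3 = 1 + 2 (as XOR of powers of 2).
9 = 1 + 8 (as XOR of powers of 2).
Using the standard Nim-product table on single bits:
  2*2 = 3,   2*4 = 8,   2*8 = 12,
  4*4 = 6,   4*8 = 11,  8*8 = 13,
and  1*x = x (identity), k*l = l*k (commutative).
Pairwise Nim products:
  1 * 1 = 1
  1 * 8 = 8
  2 * 1 = 2
  2 * 8 = 12
XOR them: 1 XOR 8 XOR 2 XOR 12 = 7.
Result: 3 * 9 = 7 (in Nim).

7


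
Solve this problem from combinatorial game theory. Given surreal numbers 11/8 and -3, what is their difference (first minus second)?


x = 11/8, y = -3
Converting to common denominator: 8
x = 11/8, y = -24/8
x - y = 11/8 - -3 = 35/8

35/8


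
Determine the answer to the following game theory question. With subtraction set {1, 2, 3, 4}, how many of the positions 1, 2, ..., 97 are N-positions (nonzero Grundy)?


Subtraction set S = {1, 2, 3, 4}, so G(n) = n mod 5.
G(n) = 0 when n is a multiple of 5.
Multiples of 5 in [1, 97]: 19
N-positions (nonzero Grundy) = 97 - 19 = 78

78


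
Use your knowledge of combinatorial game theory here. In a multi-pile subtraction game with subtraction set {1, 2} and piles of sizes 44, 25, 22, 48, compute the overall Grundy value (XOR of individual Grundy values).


Subtraction set: {1, 2}
For this subtraction set, G(n) = n mod 3 (period = max + 1 = 3).
Pile 1 (size 44): G(44) = 44 mod 3 = 2
Pile 2 (size 25): G(25) = 25 mod 3 = 1
Pile 3 (size 22): G(22) = 22 mod 3 = 1
Pile 4 (size 48): G(48) = 48 mod 3 = 0
Total Grundy value = XOR of all: 2 XOR 1 XOR 1 XOR 0 = 2

2


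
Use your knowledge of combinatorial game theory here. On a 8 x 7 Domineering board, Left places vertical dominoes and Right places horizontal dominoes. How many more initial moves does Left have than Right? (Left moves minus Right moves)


Board is 8 x 7 (rows x cols).
Left (vertical) placements: (rows-1) * cols = 7 * 7 = 49
Right (horizontal) placements: rows * (cols-1) = 8 * 6 = 48
Advantage = Left - Right = 49 - 48 = 1

1


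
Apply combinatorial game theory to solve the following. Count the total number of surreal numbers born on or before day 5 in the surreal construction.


Day 0: {|} = 0 is born. Count = 1.
Day n: the number of surreal numbers born by day n is 2^(n+1) - 1.
By day 0: 2^1 - 1 = 1
By day 1: 2^2 - 1 = 3
By day 2: 2^3 - 1 = 7
By day 3: 2^4 - 1 = 15
By day 4: 2^5 - 1 = 31
By day 5: 2^6 - 1 = 63
By day 5: 63 surreal numbers.

63


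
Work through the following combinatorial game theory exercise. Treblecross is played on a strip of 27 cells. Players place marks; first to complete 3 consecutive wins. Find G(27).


Treblecross: place X on empty cells; 3-in-a-row wins.
Playing within two cells of an existing X lets the opponent win at once, so sensible play treats the cells i-2..i+2 around each X as dead. The player left with no safe cell loses, so this is a normal-play take-away game on strips of safe cells.
Placing X at cell i (0-indexed) of a strip of k safe cells leaves independent strips of sizes max(0, i-2) and max(0, k-i-3). Hence G(k) = mex{ G(max(0,i-2)) XOR G(max(0,k-i-3)) : 0 <= i < k }, with G(0) = 0.
G(1): splits (0,0):0^0=0 -> mex({0}) = 1
G(2): splits (0,0):0^0=0 -> mex({0}) = 1
G(3): splits (0,0):0^0=0 -> mex({0}) = 1
G(4): splits (0,1):0^1=1 (0,0):0^0=0 -> mex({0, 1}) = 2
G(5): splits (0,2):0^1=1 (0,1):0^1=1 (0,0):0^0=0 -> mex({0, 1}) = 2
G(6) = mex({1}) = 0
G(7) = mex({0, 1, 2}) = 3
G(8) = mex({0, 1, 2}) = 3
G(9) = mex({0, 2}) = 1
G(10) = mex({0, 2, 3}) = 1
G(11) = mex({0, 3}) = 1
G(12) = mex({1, 3}) = 0
G(13) = mex({0, 1, 2, 3}) = 4
G(14) = mex({0, 1, 2}) = 3
G(15) = mex({0, 1, 2}) = 3
G(16) = mex({0, 1, 2, 4}) = 3
G(17) = mex({0, 1, 3, 4}) = 2
G(18) = mex({0, 1, 3, 4}) = 2
G(19) = mex({0, 1, 3, 5}) = 2
G(20) = mex({0, 1, 2, 3, 5}) = 4
G(21) = mex({0, 1, 2, 3, 5}) = 4
G(22) = mex({1, 2, 6}) = 0
G(23) = mex({0, 1, 2, 3, 4, 6}) = 5
G(24) = mex({0, 1, 2, 3, 4}) = 5
G(25) = mex({0, 1, 3, 4, 7}) = 2
G(26) = mex({0, 1, 3, 4, 5, 7}) = 2
G(27) = mex({0, 1, 3, 5}) = 2
Therefore G(27) = 2.

2


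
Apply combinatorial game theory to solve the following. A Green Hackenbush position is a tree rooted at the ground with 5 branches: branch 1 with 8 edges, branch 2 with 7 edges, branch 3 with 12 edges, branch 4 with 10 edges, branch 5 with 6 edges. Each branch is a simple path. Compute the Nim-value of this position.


The tree has 5 branches from the ground vertex.
In Green Hackenbush, the Nim-value of a simple path of length k is k.
Branch 1: length 8, Nim-value = 8
Branch 2: length 7, Nim-value = 7
Branch 3: length 12, Nim-value = 12
Branch 4: length 10, Nim-value = 10
Branch 5: length 6, Nim-value = 6
Total Nim-value = XOR of all branch values:
0 XOR 8 = 8
8 XOR 7 = 15
15 XOR 12 = 3
3 XOR 10 = 9
9 XOR 6 = 15
Nim-value of the tree = 15

15


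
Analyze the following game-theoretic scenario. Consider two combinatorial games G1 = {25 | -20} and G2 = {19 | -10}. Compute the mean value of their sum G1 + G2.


G1 = {25 | -20}, G2 = {19 | -10}
Each is a switch {a | b} with numbers a > b; its mean value is (a + b)/2, and mean value is additive over game sums: m(G1 + G2) = m(G1) + m(G2).
Mean of G1 = (25 + (-20))/2 = 5/2 = 5/2
Mean of G2 = (19 + (-10))/2 = 9/2 = 9/2
Mean of G1 + G2 = 5/2 + 9/2 = 7

7


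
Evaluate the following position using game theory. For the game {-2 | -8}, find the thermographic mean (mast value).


Game = {-2 | -8}, a switch {a | b} with numbers a > b.
Its thermograph has left wall a - t and right wall b + t, which meet at t = (a - b)/2, where both equal (a + b)/2. So the mast (mean value) is at (a + b)/2.
Mean = (-2 + (-8))/2 = -10/2 = -5

-5


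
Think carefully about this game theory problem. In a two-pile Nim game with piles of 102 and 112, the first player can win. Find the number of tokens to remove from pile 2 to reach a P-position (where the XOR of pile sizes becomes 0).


Piles: 102 and 112
Current XOR: 102 XOR 112 = 22 (non-zero, so this is an N-position).
To make the XOR zero, we need to find a move that balances the piles.
For pile 2 (size 112): target = 112 XOR 22 = 102
We reduce pile 2 from 112 to 102.
Tokens removed: 112 - 102 = 10
Verification: 102 XOR 102 = 0

10


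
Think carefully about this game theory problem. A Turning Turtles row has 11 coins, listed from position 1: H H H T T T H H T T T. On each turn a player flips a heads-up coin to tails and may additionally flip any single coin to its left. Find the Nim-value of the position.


Coins: H H H T T T H H T T T
Key fact: a single head at position k behaves exactly like a Nim heap of size k (turning it to T and optionally flipping a coin at j < k corresponds to moving the heap from k to j, or to 0), and heads combine as a disjunctive sum (two heads at the same place would cancel, matching j XOR j = 0). So the Nim-value is the XOR of the 1-indexed positions of the heads.
Face-up positions (1-indexed): [1, 2, 3, 7, 8]
XOR 0 with 1: 0 XOR 1 = 1
XOR 1 with 2: 1 XOR 2 = 3
XOR 3 with 3: 3 XOR 3 = 0
XOR 0 with 7: 0 XOR 7 = 7
XOR 7 with 8: 7 XOR 8 = 15
Nim-value = 15

15


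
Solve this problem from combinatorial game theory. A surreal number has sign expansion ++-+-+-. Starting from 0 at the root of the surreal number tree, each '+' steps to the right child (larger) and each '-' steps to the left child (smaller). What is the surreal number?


Sign expansion: ++-+-+-
Rule: track bounds (lo, hi), initially (-inf, +inf). On '+', the current value becomes lo and we move to the simplest number in (value, hi): value + 1 if hi = +inf, otherwise the midpoint (value + hi)/2. On '-', the current value becomes hi and we move to value - 1 if lo = -inf, otherwise the midpoint (lo + value)/2.
Start at 0.
Step 1: sign = +, move right. Bounds: (0, +inf). Value = 1
Step 2: sign = +, move right. Bounds: (1, +inf). Value = 2
Step 3: sign = -, move left. Bounds: (1, 2). Value = 3/2
Step 4: sign = +, move right. Bounds: (3/2, 2). Value = 7/4
Step 5: sign = -, move left. Bounds: (3/2, 7/4). Value = 13/8
Step 6: sign = +, move right. Bounds: (13/8, 7/4). Value = 27/16
Step 7: sign = -, move left. Bounds: (13/8, 27/16). Value = 53/32
The surreal number with sign expansion ++-+-+- is 53/32.

53/32


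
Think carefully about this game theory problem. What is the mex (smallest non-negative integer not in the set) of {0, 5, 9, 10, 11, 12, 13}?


Set = {0, 5, 9, 10, 11, 12, 13}
0 is in the set.
1 is NOT in the set. This is the mex.
mex = 1

1


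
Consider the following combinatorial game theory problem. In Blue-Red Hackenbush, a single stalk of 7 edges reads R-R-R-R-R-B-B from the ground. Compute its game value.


Edges (from ground): R-R-R-R-R-B-B
By Berlekamp's sign-expansion rule, a Blue-Red Hackenbush stalk has the value of the surreal number whose sign sequence is the edge sequence with B -> + and R -> -.
Sign sequence: -----++
Trace the sign expansion in the surreal number tree, starting from 0:
Edge 1: R (sign -) -> bounds (-inf, 0), value = -1
Edge 2: R (sign -) -> bounds (-inf, -1), value = -2
Edge 3: R (sign -) -> bounds (-inf, -2), value = -3
Edge 4: R (sign -) -> bounds (-inf, -3), value = -4
Edge 5: R (sign -) -> bounds (-inf, -4), value = -5
Edge 6: B (sign +) -> bounds (-5, -4), value = -9/2
Edge 7: B (sign +) -> bounds (-9/2, -4), value = -17/4
Game value = -17/4

-17/4


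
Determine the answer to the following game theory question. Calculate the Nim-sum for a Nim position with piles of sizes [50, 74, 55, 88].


We need the XOR (exclusive or) of all pile sizes.
After XOR-ing pile 1 (size 50): 0 XOR 50 = 50
After XOR-ing pile 2 (size 74): 50 XOR 74 = 120
After XOR-ing pile 3 (size 55): 120 XOR 55 = 79
After XOR-ing pile 4 (size 88): 79 XOR 88 = 23
The Nim-value of this position is 23.

23


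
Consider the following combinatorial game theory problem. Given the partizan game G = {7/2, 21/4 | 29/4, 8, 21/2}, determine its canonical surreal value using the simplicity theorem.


Left options: {7/2, 21/4}, max = 21/4
Right options: {29/4, 8, 21/2}, min = 29/4
All options are numbers and max(Left) < min(Right), so by the simplicity theorem the value is the simplest (earliest-born) number strictly between 21/4 and 29/4.
Integers 6 through 7 all lie strictly between 21/4 and 29/4.
Among integers, the simplest (lowest birthday = smallest |n|; 0 is born on day 0, +-n on day n) is 6.
No non-integer in the interval can be simpler: if x is a non-integer in the interval, then floor(x) or ceil(x) also lies in the interval (the interval contains an integer), and both are proper prefixes of x's sign expansion, i.e. born earlier. So the game value is 6.
Game value = 6

6


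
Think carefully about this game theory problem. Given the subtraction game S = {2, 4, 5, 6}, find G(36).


The subtraction set is S = {2, 4, 5, 6}.
G(k) = mex{ G(k - s) : s in S, s <= k }. We compute iteratively: G(0) = 0.
G(1) = mex({}) = 0
G(2) = mex({0}) = 1
G(3) = mex({0}) = 1
G(4) = mex({0, 1}) = 2
G(5) = mex({0, 1}) = 2
G(6) = mex({0, 1, 2}) = 3
G(7) = mex({0, 1, 2}) = 3
G(8) = mex({1, 2, 3}) = 0
G(9) = mex({1, 2, 3}) = 0
G(10) = mex({0, 2, 3}) = 1
G(11) = mex({0, 2, 3}) = 1
G(12) = mex({0, 1, 3}) = 2
G(13) = mex({0, 1, 3}) = 2
Observe that G(8)..G(13) = 0, 0, 1, 1, 2, 2 repeats G(0)..G(5) = 0, 0, 1, 1, 2, 2.
For k >= max(S) = 6, G(k) is determined by the previous 6 values G(k-6)..G(k-1); a window of 6 consecutive values has recurred shifted by 8, so by induction G(k + 8) = G(k) for all k >= 0: the sequence is periodic from the start with period 8.
One period: G(0..7) = 0, 0, 1, 1, 2, 2, 3, 3.
36 mod 8 = 4, so G(36) = G(4) = 2.

2


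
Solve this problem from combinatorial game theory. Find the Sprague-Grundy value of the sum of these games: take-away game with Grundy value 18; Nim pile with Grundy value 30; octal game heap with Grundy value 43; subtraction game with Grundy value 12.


By the Sprague-Grundy theorem, the Grundy value of a sum of games is the XOR of individual Grundy values.
take-away game: Grundy value = 18. Running XOR: 0 XOR 18 = 18
Nim pile: Grundy value = 30. Running XOR: 18 XOR 30 = 12
octal game heap: Grundy value = 43. Running XOR: 12 XOR 43 = 39
subtraction game: Grundy value = 12. Running XOR: 39 XOR 12 = 43
The combined Grundy value is 43.

43


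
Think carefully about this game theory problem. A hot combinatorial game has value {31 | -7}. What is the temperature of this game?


The game is {31 | -7}, a switch {a | b} with numbers a > b.
Cooling {a | b} by t gives {a - t | b + t}, which stops being hot when a - t = b + t, i.e. at t = (a - b)/2. So the temperature of a switch is (a - b)/2.
Temperature = (Left option - Right option) / 2
= (31 - (-7)) / 2
= 38 / 2
= 19

19


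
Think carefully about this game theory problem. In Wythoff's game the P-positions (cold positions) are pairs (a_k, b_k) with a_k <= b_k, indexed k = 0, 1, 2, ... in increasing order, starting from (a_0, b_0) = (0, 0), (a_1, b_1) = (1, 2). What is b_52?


By Wythoff's theorem, a_k = floor(k * phi) and b_k = floor(k * phi^2) = a_k + k, where phi = (1 + sqrt(5))/2 is the golden ratio.
phi = (1 + sqrt(5))/2 = 1.618034
phi^2 = phi + 1 = 2.618034
k = 52
k * phi^2 = 52 * 2.618034 = 136.137767
b_52 = floor(k * phi^2) = 136 (check: a_52 + k = 84 + 52 = 136)

136


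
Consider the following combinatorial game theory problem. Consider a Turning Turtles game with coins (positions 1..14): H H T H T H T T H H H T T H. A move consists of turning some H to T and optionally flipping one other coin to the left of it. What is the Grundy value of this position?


Coins: H H T H T H T T H H H T T H
Key fact: a single head at position k behaves exactly like a Nim heap of size k (turning it to T and optionally flipping a coin at j < k corresponds to moving the heap from k to j, or to 0), and heads combine as a disjunctive sum (two heads at the same place would cancel, matching j XOR j = 0). So the Nim-value is the XOR of the 1-indexed positions of the heads.
Face-up positions (1-indexed): [1, 2, 4, 6, 9, 10, 11, 14]
XOR 0 with 1: 0 XOR 1 = 1
XOR 1 with 2: 1 XOR 2 = 3
XOR 3 with 4: 3 XOR 4 = 7
XOR 7 with 6: 7 XOR 6 = 1
XOR 1 with 9: 1 XOR 9 = 8
XOR 8 with 10: 8 XOR 10 = 2
XOR 2 with 11: 2 XOR 11 = 9
XOR 9 with 14: 9 XOR 14 = 7
Nim-value = 7

7


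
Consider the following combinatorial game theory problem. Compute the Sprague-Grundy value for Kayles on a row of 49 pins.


Kayles: a move removes 1 or 2 adjacent pins from a contiguous row.
Removing pins from a row of k leaves two independent rows (a, b) with a + b = k - 1 (one pin) or a + b = k - 2 (two pins); an end removal gives a = 0.
By Sprague-Grundy, G(k) = mex{ G(a) XOR G(b) } over all these splits. G(0) = 0.
G(1): splits (0,0):0^0=0 -> mex({0}) = 1
G(2): splits (0,1):0^1=1 (0,0):0^0=0 -> mex({0, 1}) = 2
G(3): splits (0,2):0^2=2 (1,1):1^1=0 (0,1):0^1=1 -> mex({0, 1, 2}) = 3
G(4): splits (0,3):0^3=3 (1,2):1^2=3 (0,2):0^2=2 (1,1):1^1=0 -> mex({0, 2, 3}) = 1
G(5): splits (0,4):0^1=1 (1,3):1^3=2 (2,2):2^2=0 (0,3):0^3=3 (1,2):1^2=3 -> mex({0, 1, 2, 3}) = 4
G(6) = mex({0, 1, 2, 4}) = 3
G(7) = mex({0, 1, 3, 4, 5}) = 2
G(8) = mex({0, 2, 3, 5, 6}) = 1
G(9) = mex({0, 1, 2, 3, 6, 7}) = 4
G(10) = mex({0, 1, 3, 4, 5, 7}) = 2
G(11) = mex({0, 1, 2, 3, 4, 5}) = 6
G(12) = mex({0, 1, 2, 3, 5, 6, 7}) = 4
G(13) = mex({0, 2, 3, 4, 6, 7}) = 1
G(14) = mex({0, 1, 4, 5, 6, 7}) = 2
G(15) = mex({0, 1, 2, 3, 4, 5, 6}) = 7
G(16) = mex({0, 2, 3, 5, 6, 7}) = 1
G(17) = mex({0, 1, 2, 3, 5, 6, 7}) = 4
G(18) = mex({0, 1, 2, 4, 5, 6}) = 3
G(19) = mex({0, 1, 3, 4, 5, 7}) = 2
G(20) = mex({0, 2, 3, 4, 5, 6, 7}) = 1
G(21) = mex({0, 1, 2, 3, 5, 6, 7}) = 4
G(22) = mex({0, 1, 2, 3, 4, 5, 7}) = 6
G(23) = mex({0, 1, 2, 3, 4, 5, 6}) = 7
G(24) = mex({0, 1, 2, 3, 5, 6, 7}) = 4
G(25) = mex({0, 2, 3, 4, 6, 7}) = 1
G(26) = mex({0, 1, 3, 4, 5, 6, 7}) = 2
G(27) = mex({0, 1, 2, 3, 4, 5, 6, 7}) = 8
G(28) = mex({0, 1, 2, 3, 4, 6, 7, 8}) = 5
G(29) = mex({0, 1, 2, 3, 5, 6, 7, 8, 9}) = 4
G(30) = mex({0, 1, 2, 3, 4, 5, 6, 9, 10}) = 7
G(31) = mex({0, 1, 3, 4, 5, 7, 10, 11}) = 2
G(32) = mex({0, 2, 3, 4, 5, 6, 7, 9, 11}) = 1
G(33) = mex({0, 1, 2, 3, 4, 5, 6, 7, 9, 12}) = 8
G(34) = mex({0, 1, 2, 3, 4, 5, 7, 8, 11, 12}) = 6
G(35) = mex({0, 1, 2, 3, 4, 5, 6, 8, 9, 10, 11}) = 7
G(36) = mex({0, 1, 2, 3, 5, 6, 7, 9, 10}) = 4
G(37) = mex({0, 2, 3, 4, 6, 7, 9, 10, 11, 12}) = 1
G(38) = mex({0, 1, 3, 4, 5, 6, 7, 9, 10, 11, 12}) = 2
G(39) = mex({0, 1, 2, 4, 5, 6, 7, 9, 10, 12, 14}) = 3
G(40) = mex({0, 2, 3, 4, 6, 7, 11, 12, 14}) = 1
G(41) = mex({0, 1, 2, 3, 5, 6, 7, 9, 10, 11, 12}) = 4
G(42) = mex({0, 1, 2, 3, 4, 5, 6, 9, 10}) = 7
G(43) = mex({0, 1, 3, 4, 5, 7, 9, 10, 12, 15}) = 2
G(44) = mex({0, 2, 3, 4, 5, 6, 7, 9, 10, 12, 15}) = 1
G(45) = mex({0, 1, 2, 3, 4, 5, 6, 7, 9, 10, 12, 14}) = 8
G(46) = mex({0, 1, 3, 4, 5, 7, 8, 11, 12, 14}) = 2
G(47) = mex({0, 1, 2, 3, 4, 5, 6, 8, 9, 10, 11, 12}) = 7
G(48) = mex({0, 1, 2, 3, 5, 6, 7, 9, 10}) = 4
G(49) = mex({0, 2, 3, 4, 6, 7, 9, 10, 11, 12, 15}) = 1
Therefore G(49) = 1.

1


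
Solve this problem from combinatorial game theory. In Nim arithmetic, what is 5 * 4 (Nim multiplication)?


Nim multiplication is bilinear over XOR: (u XOR v) * w = (u*w) XOR (v*w).
So we split each operand into its bit components and XOR the pairwise Nim products.
5 = 1 + 4 (as XOR of powers of 2).
4 = 4 (as XOR of powers of 2).
Using the standard Nim-product table on single bits:
  2*2 = 3,   2*4 = 8,   2*8 = 12,
  4*4 = 6,   4*8 = 11,  8*8 = 13,
and  1*x = x (identity), k*l = l*k (commutative).
Pairwise Nim products:
  1 * 4 = 4
  4 * 4 = 6
XOR them: 4 XOR 6 = 2.
Result: 5 * 4 = 2 (in Nim).

2


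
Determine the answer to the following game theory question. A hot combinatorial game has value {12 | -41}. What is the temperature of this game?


The game is {12 | -41}, a switch {a | b} with numbers a > b.
Cooling {a | b} by t gives {a - t | b + t}, which stops being hot when a - t = b + t, i.e. at t = (a - b)/2. So the temperature of a switch is (a - b)/2.
Temperature = (Left option - Right option) / 2
= (12 - (-41)) / 2
= 53 / 2
= 53/2

53/2


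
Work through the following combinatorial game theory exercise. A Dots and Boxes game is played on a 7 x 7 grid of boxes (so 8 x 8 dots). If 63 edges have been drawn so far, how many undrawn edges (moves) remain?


Grid: 7 x 7 boxes, i.e. 8 rows and 8 columns of dots.
Horizontal edges: (rows + 1) * cols = 8 * 7 = 56
Vertical edges: rows * (cols + 1) = 7 * 8 = 56
Total edges: 56 + 56 = 112
Edges drawn: 63
Remaining: 112 - 63 = 49

49


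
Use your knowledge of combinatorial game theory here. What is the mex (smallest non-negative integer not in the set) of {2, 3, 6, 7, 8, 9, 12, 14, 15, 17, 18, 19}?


Set = {2, 3, 6, 7, 8, 9, 12, 14, 15, 17, 18, 19}
0 is NOT in the set. This is the mex.
mex = 0

0


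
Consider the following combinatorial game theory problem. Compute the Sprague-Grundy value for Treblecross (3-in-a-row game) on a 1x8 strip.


Treblecross: place X on empty cells; 3-in-a-row wins.
Playing within two cells of an existing X lets the opponent win at once, so sensible play treats the cells i-2..i+2 around each X as dead. The player left with no safe cell loses, so this is a normal-play take-away game on strips of safe cells.
Placing X at cell i (0-indexed) of a strip of k safe cells leaves independent strips of sizes max(0, i-2) and max(0, k-i-3). Hence G(k) = mex{ G(max(0,i-2)) XOR G(max(0,k-i-3)) : 0 <= i < k }, with G(0) = 0.
G(1): splits (0,0):0^0=0 -> mex({0}) = 1
G(2): splits (0,0):0^0=0 -> mex({0}) = 1
G(3): splits (0,0):0^0=0 -> mex({0}) = 1
G(4): splits (0,1):0^1=1 (0,0):0^0=0 -> mex({0, 1}) = 2
G(5): splits (0,2):0^1=1 (0,1):0^1=1 (0,0):0^0=0 -> mex({0, 1}) = 2
G(6) = mex({1}) = 0
G(7) = mex({0, 1, 2}) = 3
G(8) = mex({0, 1, 2}) = 3
Therefore G(8) = 3.

3


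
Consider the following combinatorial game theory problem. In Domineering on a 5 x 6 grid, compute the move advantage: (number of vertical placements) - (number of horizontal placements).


Board is 5 x 6 (rows x cols).
Left (vertical) placements: (rows-1) * cols = 4 * 6 = 24
Right (horizontal) placements: rows * (cols-1) = 5 * 5 = 25
Advantage = Left - Right = 24 - 25 = -1

-1


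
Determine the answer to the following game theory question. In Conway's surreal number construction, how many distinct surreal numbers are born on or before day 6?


Day 0: {|} = 0 is born. Count = 1.
Day n: the number of surreal numbers born by day n is 2^(n+1) - 1.
By day 0: 2^1 - 1 = 1
By day 1: 2^2 - 1 = 3
By day 2: 2^3 - 1 = 7
By day 3: 2^4 - 1 = 15
By day 4: 2^5 - 1 = 31
By day 5: 2^6 - 1 = 63
By day 6: 2^7 - 1 = 127
By day 6: 127 surreal numbers.

127


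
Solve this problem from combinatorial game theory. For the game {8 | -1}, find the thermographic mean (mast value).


Game = {8 | -1}, a switch {a | b} with numbers a > b.
Its thermograph has left wall a - t and right wall b + t, which meet at t = (a - b)/2, where both equal (a + b)/2. So the mast (mean value) is at (a + b)/2.
Mean = (8 + (-1))/2 = 7/2 = 7/2

7/2


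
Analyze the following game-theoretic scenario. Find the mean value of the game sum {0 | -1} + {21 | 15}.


G1 = {0 | -1}, G2 = {21 | 15}
Each is a switch {a | b} with numbers a > b; its mean value is (a + b)/2, and mean value is additive over game sums: m(G1 + G2) = m(G1) + m(G2).
Mean of G1 = (0 + (-1))/2 = -1/2 = -1/2
Mean of G2 = (21 + (15))/2 = 36/2 = 18
Mean of G1 + G2 = -1/2 + 18 = 35/2

35/2


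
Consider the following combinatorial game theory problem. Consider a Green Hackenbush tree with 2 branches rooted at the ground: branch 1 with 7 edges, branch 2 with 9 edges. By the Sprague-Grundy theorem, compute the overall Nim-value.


The tree has 2 branches from the ground vertex.
In Green Hackenbush, the Nim-value of a simple path of length k is k.
Branch 1: length 7, Nim-value = 7
Branch 2: length 9, Nim-value = 9
Total Nim-value = XOR of all branch values:
0 XOR 7 = 7
7 XOR 9 = 14
Nim-value of the tree = 14

14


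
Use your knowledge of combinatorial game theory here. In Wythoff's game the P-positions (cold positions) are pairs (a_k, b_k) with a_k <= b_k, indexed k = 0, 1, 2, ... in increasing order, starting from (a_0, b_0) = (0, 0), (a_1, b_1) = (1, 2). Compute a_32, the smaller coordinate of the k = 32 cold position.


By Wythoff's theorem, a_k = floor(k * phi) and b_k = floor(k * phi^2) = a_k + k, where phi = (1 + sqrt(5))/2 is the golden ratio.
phi = (1 + sqrt(5))/2 = 1.618034
k = 32
k * phi = 32 * 1.618034 = 51.777088
a_32 = floor(k * phi) = 51

51


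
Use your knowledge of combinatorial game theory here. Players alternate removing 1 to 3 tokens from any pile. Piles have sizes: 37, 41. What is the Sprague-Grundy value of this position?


Subtraction set: {1, 2, 3}
For this subtraction set, G(n) = n mod 4 (period = max + 1 = 4).
Pile 1 (size 37): G(37) = 37 mod 4 = 1
Pile 2 (size 41): G(41) = 41 mod 4 = 1
Total Grundy value = XOR of all: 1 XOR 1 = 0

0


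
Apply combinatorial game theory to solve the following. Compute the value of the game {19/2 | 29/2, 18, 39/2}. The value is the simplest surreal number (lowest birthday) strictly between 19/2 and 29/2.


Left options: {19/2}, max = 19/2
Right options: {29/2, 18, 39/2}, min = 29/2
All options are numbers and max(Left) < min(Right), so by the simplicity theorem the value is the simplest (earliest-born) number strictly between 19/2 and 29/2.
Integers 10 through 14 all lie strictly between 19/2 and 29/2.
Among integers, the simplest (lowest birthday = smallest |n|; 0 is born on day 0, +-n on day n) is 10.
No non-integer in the interval can be simpler: if x is a non-integer in the interval, then floor(x) or ceil(x) also lies in the interval (the interval contains an integer), and both are proper prefixes of x's sign expansion, i.e. born earlier. So the game value is 10.
Game value = 10

10


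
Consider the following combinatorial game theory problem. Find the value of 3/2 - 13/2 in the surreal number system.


x = 3/2, y = 13/2
Converting to common denominator: 2
x = 3/2, y = 13/2
x - y = 3/2 - 13/2 = -5

-5


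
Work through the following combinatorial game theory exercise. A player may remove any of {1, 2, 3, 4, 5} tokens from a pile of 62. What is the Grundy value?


The subtraction set is S = {1, 2, 3, 4, 5}.
G(k) = mex{ G(k - s) : s in S, s <= k }. We compute iteratively: G(0) = 0.
G(1) = mex({0}) = 1
G(2) = mex({0, 1}) = 2
G(3) = mex({0, 1, 2}) = 3
G(4) = mex({0, 1, 2, 3}) = 4
G(5) = mex({0, 1, 2, 3, 4}) = 5
G(6) = mex({1, 2, 3, 4, 5}) = 0
G(7) = mex({0, 2, 3, 4, 5}) = 1
G(8) = mex({0, 1, 3, 4, 5}) = 2
G(9) = mex({0, 1, 2, 4, 5}) = 3
G(10) = mex({0, 1, 2, 3, 5}) = 4
Observe that G(6)..G(10) = 0, 1, 2, 3, 4 repeats G(0)..G(4) = 0, 1, 2, 3, 4.
For k >= max(S) = 5, G(k) is determined by the previous 5 values G(k-5)..G(k-1); a window of 5 consecutive values has recurred shifted by 6, so by induction G(k + 6) = G(k) for all k >= 0: the sequence is periodic from the start with period 6.
One period: G(0..5) = 0, 1, 2, 3, 4, 5.
62 mod 6 = 2, so G(62) = G(2) = 2.

2


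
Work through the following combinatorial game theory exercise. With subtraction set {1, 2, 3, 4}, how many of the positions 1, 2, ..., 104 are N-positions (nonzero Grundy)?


Subtraction set S = {1, 2, 3, 4}, so G(n) = n mod 5.
G(n) = 0 when n is a multiple of 5.
Multiples of 5 in [1, 104]: 20
N-positions (nonzero Grundy) = 104 - 20 = 84

84


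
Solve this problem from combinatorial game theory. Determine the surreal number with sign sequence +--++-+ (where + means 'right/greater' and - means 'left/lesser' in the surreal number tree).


Sign expansion: +--++-+
Rule: track bounds (lo, hi), initially (-inf, +inf). On '+', the current value becomes lo and we move to the simplest number in (value, hi): value + 1 if hi = +inf, otherwise the midpoint (value + hi)/2. On '-', the current value becomes hi and we move to value - 1 if lo = -inf, otherwise the midpoint (lo + value)/2.
Start at 0.
Step 1: sign = +, move right. Bounds: (0, +inf). Value = 1
Step 2: sign = -, move left. Bounds: (0, 1). Value = 1/2
Step 3: sign = -, move left. Bounds: (0, 1/2). Value = 1/4
Step 4: sign = +, move right. Bounds: (1/4, 1/2). Value = 3/8
Step 5: sign = +, move right. Bounds: (3/8, 1/2). Value = 7/16
Step 6: sign = -, move left. Bounds: (3/8, 7/16). Value = 13/32
Step 7: sign = +, move right. Bounds: (13/32, 7/16). Value = 27/64
The surreal number with sign expansion +--++-+ is 27/64.

27/64


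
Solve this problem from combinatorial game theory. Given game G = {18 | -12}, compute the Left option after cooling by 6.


Original game: {18 | -12} (a switch {a | b} with a > b).
Cooling by t (for t below the temperature (a - b)/2 = 15) taxes each move by t: {a | b} cooled by t is {a - t | b + t}.
Cooling amount: t = 6
Cooled Left option: 18 - 6 = 12
Cooled Right option: -12 + 6 = -6
Cooled game: {12 | -6}
Left option = 12

12


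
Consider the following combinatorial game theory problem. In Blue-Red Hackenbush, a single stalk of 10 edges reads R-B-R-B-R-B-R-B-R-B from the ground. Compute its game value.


Edges (from ground): R-B-R-B-R-B-R-B-R-B
By Berlekamp's sign-expansion rule, a Blue-Red Hackenbush stalk has the value of the surreal number whose sign sequence is the edge sequence with B -> + and R -> -.
Sign sequence: -+-+-+-+-+
Trace the sign expansion in the surreal number tree, starting from 0:
Edge 1: R (sign -) -> bounds (-inf, 0), value = -1
Edge 2: B (sign +) -> bounds (-1, 0), value = -1/2
Edge 3: R (sign -) -> bounds (-1, -1/2), value = -3/4
Edge 4: B (sign +) -> bounds (-3/4, -1/2), value = -5/8
Edge 5: R (sign -) -> bounds (-3/4, -5/8), value = -11/16
Edge 6: B (sign +) -> bounds (-11/16, -5/8), value = -21/32
Edge 7: R (sign -) -> bounds (-11/16, -21/32), value = -43/64
Edge 8: B (sign +) -> bounds (-43/64, -21/32), value = -85/128
Edge 9: R (sign -) -> bounds (-43/64, -85/128), value = -171/256
Edge 10: B (sign +) -> bounds (-171/256, -85/128), value = -341/512
Game value = -341/512

-341/512


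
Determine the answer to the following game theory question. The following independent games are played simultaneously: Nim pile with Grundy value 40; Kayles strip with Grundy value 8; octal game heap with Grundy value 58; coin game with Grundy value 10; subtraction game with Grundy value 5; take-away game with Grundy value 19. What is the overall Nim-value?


By the Sprague-Grundy theorem, the Grundy value of a sum of games is the XOR of individual Grundy values.
Nim pile: Grundy value = 40. Running XOR: 0 XOR 40 = 40
Kayles strip: Grundy value = 8. Running XOR: 40 XOR 8 = 32
octal game heap: Grundy value = 58. Running XOR: 32 XOR 58 = 26
coin game: Grundy value = 10. Running XOR: 26 XOR 10 = 16
subtraction game: Grundy value = 5. Running XOR: 16 XOR 5 = 21
take-away game: Grundy value = 19. Running XOR: 21 XOR 19 = 6
The combined Grundy value is 6.

6


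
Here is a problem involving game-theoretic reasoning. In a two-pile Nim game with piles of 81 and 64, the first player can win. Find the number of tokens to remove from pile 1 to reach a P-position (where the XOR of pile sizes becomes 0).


Piles: 81 and 64
Current XOR: 81 XOR 64 = 17 (non-zero, so this is an N-position).
To make the XOR zero, we need to find a move that balances the piles.
For pile 1 (size 81): target = 81 XOR 17 = 64
We reduce pile 1 from 81 to 64.
Tokens removed: 81 - 64 = 17
Verification: 64 XOR 64 = 0

17


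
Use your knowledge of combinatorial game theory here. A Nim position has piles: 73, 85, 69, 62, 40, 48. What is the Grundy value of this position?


We need the XOR (exclusive or) of all pile sizes.
After XOR-ing pile 1 (size 73): 0 XOR 73 = 73
After XOR-ing pile 2 (size 85): 73 XOR 85 = 28
After XOR-ing pile 3 (size 69): 28 XOR 69 = 89
After XOR-ing pile 4 (size 62): 89 XOR 62 = 103
After XOR-ing pile 5 (size 40): 103 XOR 40 = 79
After XOR-ing pile 6 (size 48): 79 XOR 48 = 127
The Nim-value of this position is 127.

127


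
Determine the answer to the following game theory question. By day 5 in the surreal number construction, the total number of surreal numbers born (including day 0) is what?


Day 0: {|} = 0 is born. Count = 1.
Day n: the number of surreal numbers born by day n is 2^(n+1) - 1.
By day 0: 2^1 - 1 = 1
By day 1: 2^2 - 1 = 3
By day 2: 2^3 - 1 = 7
By day 3: 2^4 - 1 = 15
By day 4: 2^5 - 1 = 31
By day 5: 2^6 - 1 = 63
By day 5: 63 surreal numbers.

63


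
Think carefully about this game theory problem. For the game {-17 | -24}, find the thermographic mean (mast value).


Game = {-17 | -24}, a switch {a | b} with numbers a > b.
Its thermograph has left wall a - t and right wall b + t, which meet at t = (a - b)/2, where both equal (a + b)/2. So the mast (mean value) is at (a + b)/2.
Mean = (-17 + (-24))/2 = -41/2 = -41/2

-41/2


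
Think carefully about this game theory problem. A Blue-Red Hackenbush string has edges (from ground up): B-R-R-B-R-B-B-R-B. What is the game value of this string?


Edges (from ground): B-R-R-B-R-B-B-R-B
By Berlekamp's sign-expansion rule, a Blue-Red Hackenbush stalk has the value of the surreal number whose sign sequence is the edge sequence with B -> + and R -> -.
Sign sequence: +--+-++-+
Trace the sign expansion in the surreal number tree, starting from 0:
Edge 1: B (sign +) -> bounds (0, +inf), value = 1
Edge 2: R (sign -) -> bounds (0, 1), value = 1/2
Edge 3: R (sign -) -> bounds (0, 1/2), value = 1/4
Edge 4: B (sign +) -> bounds (1/4, 1/2), value = 3/8
Edge 5: R (sign -) -> bounds (1/4, 3/8), value = 5/16
Edge 6: B (sign +) -> bounds (5/16, 3/8), value = 11/32
Edge 7: B (sign +) -> bounds (11/32, 3/8), value = 23/64
Edge 8: R (sign -) -> bounds (11/32, 23/64), value = 45/128
Edge 9: B (sign +) -> bounds (45/128, 23/64), value = 91/256
Game value = 91/256

91/256


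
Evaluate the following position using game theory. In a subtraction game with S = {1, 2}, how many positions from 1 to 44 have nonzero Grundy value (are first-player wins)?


Subtraction set S = {1, 2}, so G(n) = n mod 3.
G(n) = 0 when n is a multiple of 3.
Multiples of 3 in [1, 44]: 14
N-positions (nonzero Grundy) = 44 - 14 = 30

30


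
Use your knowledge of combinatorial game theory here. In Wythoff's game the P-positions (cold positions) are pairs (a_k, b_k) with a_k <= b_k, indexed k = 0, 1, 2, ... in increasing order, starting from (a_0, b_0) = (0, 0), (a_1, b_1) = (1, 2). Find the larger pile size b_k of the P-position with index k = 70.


By Wythoff's theorem, a_k = floor(k * phi) and b_k = floor(k * phi^2) = a_k + k, where phi = (1 + sqrt(5))/2 is the golden ratio.
phi = (1 + sqrt(5))/2 = 1.618034
phi^2 = phi + 1 = 2.618034
k = 70
k * phi^2 = 70 * 2.618034 = 183.262379
b_70 = floor(k * phi^2) = 183 (check: a_70 + k = 113 + 70 = 183)

183


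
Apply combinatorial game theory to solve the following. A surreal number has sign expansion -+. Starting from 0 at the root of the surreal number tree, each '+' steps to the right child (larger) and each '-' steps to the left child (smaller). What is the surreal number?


Sign expansion: -+
Rule: track bounds (lo, hi), initially (-inf, +inf). On '+', the current value becomes lo and we move to the simplest number in (value, hi): value + 1 if hi = +inf, otherwise the midpoint (value + hi)/2. On '-', the current value becomes hi and we move to value - 1 if lo = -inf, otherwise the midpoint (lo + value)/2.
Start at 0.
Step 1: sign = -, move left. Bounds: (-inf, 0). Value = -1
Step 2: sign = +, move right. Bounds: (-1, 0). Value = -1/2
The surreal number with sign expansion -+ is -1/2.

-1/2


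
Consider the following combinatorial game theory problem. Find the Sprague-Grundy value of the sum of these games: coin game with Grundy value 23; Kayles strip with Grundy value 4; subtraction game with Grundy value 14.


By the Sprague-Grundy theorem, the Grundy value of a sum of games is the XOR of individual Grundy values.
coin game: Grundy value = 23. Running XOR: 0 XOR 23 = 23
Kayles strip: Grundy value = 4. Running XOR: 23 XOR 4 = 19
subtraction game: Grundy value = 14. Running XOR: 19 XOR 14 = 29
The combined Grundy value is 29.

29


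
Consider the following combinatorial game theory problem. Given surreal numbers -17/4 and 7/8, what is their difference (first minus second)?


x = -17/4, y = 7/8
Converting to common denominator: 8
x = -34/8, y = 7/8
x - y = -17/4 - 7/8 = -41/8

-41/8


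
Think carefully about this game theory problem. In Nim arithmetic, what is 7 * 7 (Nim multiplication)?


Nim multiplication is bilinear over XOR: (u XOR v) * w = (u*w) XOR (v*w).
So we split each operand into its bit components and XOR the pairwise Nim products.
7 = 1 + 2 + 4 (as XOR of powers of 2).
7 = 1 + 2 + 4 (as XOR of powers of 2).
Using the standard Nim-product table on single bits:
  2*2 = 3,   2*4 = 8,   2*8 = 12,
  4*4 = 6,   4*8 = 11,  8*8 = 13,
and  1*x = x (identity), k*l = l*k (commutative).
Pairwise Nim products:
  1 * 1 = 1
  1 * 2 = 2
  1 * 4 = 4
  2 * 1 = 2
  2 * 2 = 3
  2 * 4 = 8
  4 * 1 = 4
  4 * 2 = 8
  4 * 4 = 6
XOR them: 1 XOR 2 XOR 4 XOR 2 XOR 3 XOR 8 XOR 4 XOR 8 XOR 6 = 4.
Result: 7 * 7 = 4 (in Nim).

4


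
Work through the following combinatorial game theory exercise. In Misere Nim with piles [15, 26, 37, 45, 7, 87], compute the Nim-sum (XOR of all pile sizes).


We need the XOR (exclusive or) of all pile sizes.
After XOR-ing pile 1 (size 15): 0 XOR 15 = 15
After XOR-ing pile 2 (size 26): 15 XOR 26 = 21
After XOR-ing pile 3 (size 37): 21 XOR 37 = 48
After XOR-ing pile 4 (size 45): 48 XOR 45 = 29
After XOR-ing pile 5 (size 7): 29 XOR 7 = 26
After XOR-ing pile 6 (size 87): 26 XOR 87 = 77
The Nim-value of this position is 77.

77


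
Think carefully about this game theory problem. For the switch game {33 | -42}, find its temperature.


The game is {33 | -42}, a switch {a | b} with numbers a > b.
Cooling {a | b} by t gives {a - t | b + t}, which stops being hot when a - t = b + t, i.e. at t = (a - b)/2. So the temperature of a switch is (a - b)/2.
Temperature = (Left option - Right option) / 2
= (33 - (-42)) / 2
= 75 / 2
= 75/2

75/2


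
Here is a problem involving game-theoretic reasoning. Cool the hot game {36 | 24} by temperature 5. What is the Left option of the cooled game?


Original game: {36 | 24} (a switch {a | b} with a > b).
Cooling by t (for t below the temperature (a - b)/2 = 6) taxes each move by t: {a | b} cooled by t is {a - t | b + t}.
Cooling amount: t = 5
Cooled Left option: 36 - 5 = 31
Cooled Right option: 24 + 5 = 29
Cooled game: {31 | 29}
Left option = 31

31


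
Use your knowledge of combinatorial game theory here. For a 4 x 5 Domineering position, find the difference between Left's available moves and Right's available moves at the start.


Board is 4 x 5 (rows x cols).
Left (vertical) placements: (rows-1) * cols = 3 * 5 = 15
Right (horizontal) placements: rows * (cols-1) = 4 * 4 = 16
Advantage = Left - Right = 15 - 16 = -1

-1


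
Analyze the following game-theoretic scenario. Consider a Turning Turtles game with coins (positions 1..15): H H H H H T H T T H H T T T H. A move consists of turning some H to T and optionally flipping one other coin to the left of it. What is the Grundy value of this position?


Coins: H H H H H T H T T H H T T T H
Key fact: a single head at position k behaves exactly like a Nim heap of size k (turning it to T and optionally flipping a coin at j < k corresponds to moving the heap from k to j, or to 0), and heads combine as a disjunctive sum (two heads at the same place would cancel, matching j XOR j = 0). So the Nim-value is the XOR of the 1-indexed positions of the heads.
Face-up positions (1-indexed): [1, 2, 3, 4, 5, 7, 10, 11, 15]
XOR 0 with 1: 0 XOR 1 = 1
XOR 1 with 2: 1 XOR 2 = 3
XOR 3 with 3: 3 XOR 3 = 0
XOR 0 with 4: 0 XOR 4 = 4
XOR 4 with 5: 4 XOR 5 = 1
XOR 1 with 7: 1 XOR 7 = 6
XOR 6 with 10: 6 XOR 10 = 12
XOR 12 with 11: 12 XOR 11 = 7
XOR 7 with 15: 7 XOR 15 = 8
Nim-value = 8

8


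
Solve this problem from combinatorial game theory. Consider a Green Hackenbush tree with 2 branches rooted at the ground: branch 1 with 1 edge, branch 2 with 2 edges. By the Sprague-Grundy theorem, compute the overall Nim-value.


The tree has 2 branches from the ground vertex.
In Green Hackenbush, the Nim-value of a simple path of length k is k.
Branch 1: length 1, Nim-value = 1
Branch 2: length 2, Nim-value = 2
Total Nim-value = XOR of all branch values:
0 XOR 1 = 1
1 XOR 2 = 3
Nim-value of the tree = 3

3


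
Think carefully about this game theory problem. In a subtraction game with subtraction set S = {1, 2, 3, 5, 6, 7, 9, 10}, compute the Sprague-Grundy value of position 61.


The subtraction set is S = {1, 2, 3, 5, 6, 7, 9, 10}.
G(k) = mex{ G(k - s) : s in S, s <= k }. We compute iteratively: G(0) = 0.
G(1) = mex({0}) = 1
G(2) = mex({0, 1}) = 2
G(3) = mex({0, 1, 2}) = 3
G(4) = mex({1, 2, 3}) = 0
G(5) = mex({0, 2, 3}) = 1
G(6) = mex({0, 1, 3}) = 2
G(7) = mex({0, 1, 2}) = 3
G(8) = mex({1, 2, 3}) = 0
G(9) = mex({0, 2, 3}) = 1
G(10) = mex({0, 1, 3}) = 2
G(11) = mex({0, 1, 2}) = 3
G(12) = mex({1, 2, 3}) = 0
G(13) = mex({0, 2, 3}) = 1
Observe that G(4)..G(13) = 0, 1, 2, 3, 0, 1, 2, 3, 0, 1 repeats G(0)..G(9) = 0, 1, 2, 3, 0, 1, 2, 3, 0, 1.
For k >= max(S) = 10, G(k) is determined by the previous 10 values G(k-10)..G(k-1); a window of 10 consecutive values has recurred shifted by 4, so by induction G(k + 4) = G(k) for all k >= 0: the sequence is periodic from the start with period 4.
One period: G(0..3) = 0, 1, 2, 3.
61 mod 4 = 1, so G(61) = G(1) = 1.

1


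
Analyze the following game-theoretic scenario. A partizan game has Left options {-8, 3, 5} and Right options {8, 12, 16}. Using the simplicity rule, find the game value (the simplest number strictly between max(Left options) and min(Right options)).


Left options: {-8, 3, 5}, max = 5
Right options: {8, 12, 16}, min = 8
All options are numbers and max(Left) < min(Right), so by the simplicity theorem the value is the simplest (earliest-born) number strictly between 5 and 8.
Integers 6 through 7 all lie strictly between 5 and 8.
Among integers, the simplest (lowest birthday = smallest |n|; 0 is born on day 0, +-n on day n) is 6.
No non-integer in the interval can be simpler: if x is a non-integer in the interval, then floor(x) or ceil(x) also lies in the interval (the interval contains an integer), and both are proper prefixes of x's sign expansion, i.e. born earlier. So the game value is 6.
Game value = 6

6
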